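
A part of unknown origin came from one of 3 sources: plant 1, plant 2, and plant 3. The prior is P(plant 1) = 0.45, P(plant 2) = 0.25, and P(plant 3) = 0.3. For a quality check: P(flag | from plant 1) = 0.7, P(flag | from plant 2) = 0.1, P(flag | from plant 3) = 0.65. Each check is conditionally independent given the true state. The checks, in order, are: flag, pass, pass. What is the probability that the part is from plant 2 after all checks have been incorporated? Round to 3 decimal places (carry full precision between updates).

0.279

After 'flag': normaliser = 0.7·0.4500 + 0.1·0.2500 + 0.65·0.3000; P(plant 1) ≈ 0.5888, P(plant 2) ≈ 0.0467, P(plant 3) ≈ 0.3645
After 'pass': normaliser = 0.3·0.5888 + 0.9·0.0467 + 0.35·0.3645; P(plant 1) ≈ 0.5101, P(plant 2) ≈ 0.1215, P(plant 3) ≈ 0.3684
After 'pass': normaliser = 0.3·0.5101 + 0.9·0.1215 + 0.35·0.3684; P(plant 1) ≈ 0.3911, P(plant 2) ≈ 0.2794, P(plant 3) ≈ 0.3295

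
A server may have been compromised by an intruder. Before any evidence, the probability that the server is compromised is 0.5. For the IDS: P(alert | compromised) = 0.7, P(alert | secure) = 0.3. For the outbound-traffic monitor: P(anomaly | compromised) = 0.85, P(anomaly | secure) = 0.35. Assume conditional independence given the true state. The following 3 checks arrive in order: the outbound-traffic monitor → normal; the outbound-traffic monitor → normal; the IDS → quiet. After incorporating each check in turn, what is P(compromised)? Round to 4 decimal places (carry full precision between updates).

0.0223

After the outbound-traffic monitor='normal': P(compromised) = 0.15·0.5000 / (0.15·0.5000 + 0.65·0.5000) ≈ 0.1875
After the outbound-traffic monitor='normal': P(compromised) = 0.15·0.1875 / (0.15·0.1875 + 0.65·0.8125) ≈ 0.0506
After the IDS='quiet': P(compromised) = 0.3·0.0506 / (0.3·0.0506 + 0.7·0.9494) ≈ 0.0223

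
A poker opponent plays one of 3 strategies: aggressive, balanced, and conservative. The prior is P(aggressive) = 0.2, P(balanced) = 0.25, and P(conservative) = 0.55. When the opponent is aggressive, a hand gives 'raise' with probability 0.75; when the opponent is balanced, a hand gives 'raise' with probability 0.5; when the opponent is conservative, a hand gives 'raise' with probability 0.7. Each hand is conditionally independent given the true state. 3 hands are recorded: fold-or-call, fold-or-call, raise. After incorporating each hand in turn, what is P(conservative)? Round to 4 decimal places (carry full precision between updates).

After 'fold-or-call': normaliser = 0.25·0.2000 + 0.5·0.2500 + 0.3·0.5500; P(aggressive) ≈ 0.1471, P(balanced) ≈ 0.3676, P(conservative) ≈ 0.4853
After 'fold-or-call': normaliser = 0.25·0.1471 + 0.5·0.3676 + 0.3·0.4853; P(aggressive) ≈ 0.1004, P(balanced) ≈ 0.5020, P(conservative) ≈ 0.3976
After 'raise': normaliser = 0.75·0.1004 + 0.5·0.5020 + 0.7·0.3976; P(aggressive) ≈ 0.1245, P(balanced) ≈ 0.4151, P(conservative) ≈ 0.4603

0.4603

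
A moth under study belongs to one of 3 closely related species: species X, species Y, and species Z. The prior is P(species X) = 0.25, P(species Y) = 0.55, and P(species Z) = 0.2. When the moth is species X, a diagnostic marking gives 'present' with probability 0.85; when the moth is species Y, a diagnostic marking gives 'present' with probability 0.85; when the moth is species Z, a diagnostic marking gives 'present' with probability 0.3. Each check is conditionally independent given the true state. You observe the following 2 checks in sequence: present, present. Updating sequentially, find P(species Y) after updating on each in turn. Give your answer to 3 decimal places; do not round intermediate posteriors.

Each posterior becomes the prior for the next update.
After 'present': normaliser = 0.85·0.2500 + 0.85·0.5500 + 0.3·0.2000; P(species X) ≈ 0.2872, P(species Y) ≈ 0.6318, P(species Z) ≈ 0.0811
After 'present': normaliser = 0.85·0.2872 + 0.85·0.6318 + 0.3·0.0811; P(species X) ≈ 0.3031, P(species Y) ≈ 0.6667, P(species Z) ≈ 0.0302

0.667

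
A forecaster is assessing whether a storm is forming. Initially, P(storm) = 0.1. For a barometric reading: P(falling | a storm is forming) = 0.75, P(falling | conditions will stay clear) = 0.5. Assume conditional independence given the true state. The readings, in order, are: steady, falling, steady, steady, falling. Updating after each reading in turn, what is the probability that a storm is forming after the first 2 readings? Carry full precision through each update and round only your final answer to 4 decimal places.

After 'steady': P(storm) = 0.25·0.1000 / (0.25·0.1000 + 0.5·0.9000) ≈ 0.0526
After 'falling': P(storm) = 0.75·0.0526 / (0.75·0.0526 + 0.5·0.9474) ≈ 0.0769

0.0769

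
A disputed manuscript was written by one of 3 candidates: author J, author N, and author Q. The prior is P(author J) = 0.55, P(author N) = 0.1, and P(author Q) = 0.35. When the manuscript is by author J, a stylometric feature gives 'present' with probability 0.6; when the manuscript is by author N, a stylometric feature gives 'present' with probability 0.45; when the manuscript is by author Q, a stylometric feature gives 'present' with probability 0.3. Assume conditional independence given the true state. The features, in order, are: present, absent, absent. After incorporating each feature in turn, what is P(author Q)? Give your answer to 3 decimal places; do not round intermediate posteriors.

After 'present': normaliser = 0.6·0.5500 + 0.45·0.1000 + 0.3·0.3500; P(author J) ≈ 0.6875, P(author N) ≈ 0.0938, P(author Q) ≈ 0.2188
After 'absent': normaliser = 0.4·0.6875 + 0.55·0.0938 + 0.7·0.2188; P(author J) ≈ 0.5733, P(author N) ≈ 0.1075, P(author Q) ≈ 0.3192
After 'absent': normaliser = 0.4·0.5733 + 0.55·0.1075 + 0.7·0.3192; P(author J) ≈ 0.4480, P(author N) ≈ 0.1155, P(author Q) ≈ 0.4365

0.437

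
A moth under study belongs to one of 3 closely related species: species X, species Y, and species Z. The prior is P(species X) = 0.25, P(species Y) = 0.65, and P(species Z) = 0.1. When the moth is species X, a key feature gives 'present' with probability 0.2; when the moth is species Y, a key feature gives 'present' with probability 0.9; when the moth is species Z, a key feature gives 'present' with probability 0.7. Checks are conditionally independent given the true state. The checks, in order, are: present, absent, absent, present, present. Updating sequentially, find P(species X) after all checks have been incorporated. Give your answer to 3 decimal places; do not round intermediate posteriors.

0.141

After 'present': normaliser = 0.2·0.2500 + 0.9·0.6500 + 0.7·0.1000; P(species X) ≈ 0.0709, P(species Y) ≈ 0.8298, P(species Z) ≈ 0.0993
After 'absent': normaliser = 0.8·0.0709 + 0.1·0.8298 + 0.3·0.0993; P(species X) ≈ 0.3347, P(species Y) ≈ 0.4895, P(species Z) ≈ 0.1757
After 'absent': normaliser = 0.8·0.3347 + 0.1·0.4895 + 0.3·0.1757; P(species X) ≈ 0.7248, P(species Y) ≈ 0.1325, P(species Z) ≈ 0.1427
After 'present': normaliser = 0.2·0.7248 + 0.9·0.1325 + 0.7·0.1427; P(species X) ≈ 0.3981, P(species Y) ≈ 0.3275, P(species Z) ≈ 0.2743
After 'present': normaliser = 0.2·0.3981 + 0.9·0.3275 + 0.7·0.2743; P(species X) ≈ 0.1406, P(species Y) ≈ 0.5204, P(species Z) ≈ 0.3390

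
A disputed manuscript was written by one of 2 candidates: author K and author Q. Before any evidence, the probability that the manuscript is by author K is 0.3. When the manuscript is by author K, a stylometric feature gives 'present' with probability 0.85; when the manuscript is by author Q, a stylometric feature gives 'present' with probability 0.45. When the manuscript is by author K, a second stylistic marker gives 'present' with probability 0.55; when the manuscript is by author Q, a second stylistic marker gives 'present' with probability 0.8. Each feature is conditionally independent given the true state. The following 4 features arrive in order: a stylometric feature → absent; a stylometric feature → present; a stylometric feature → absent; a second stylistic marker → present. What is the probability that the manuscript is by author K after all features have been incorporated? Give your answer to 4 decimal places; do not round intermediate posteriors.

0.0398

After a stylometric feature='absent': P(author K) = 0.15·0.3000 / (0.15·0.3000 + 0.55·0.7000) ≈ 0.1047
After a stylometric feature='present': P(author K) = 0.85·0.1047 / (0.85·0.1047 + 0.45·0.8953) ≈ 0.1809
After a stylometric feature='absent': P(author K) = 0.15·0.1809 / (0.15·0.1809 + 0.55·0.8191) ≈ 0.0568
After a second stylistic marker='present': P(author K) = 0.55·0.0568 / (0.55·0.0568 + 0.8·0.9432) ≈ 0.0398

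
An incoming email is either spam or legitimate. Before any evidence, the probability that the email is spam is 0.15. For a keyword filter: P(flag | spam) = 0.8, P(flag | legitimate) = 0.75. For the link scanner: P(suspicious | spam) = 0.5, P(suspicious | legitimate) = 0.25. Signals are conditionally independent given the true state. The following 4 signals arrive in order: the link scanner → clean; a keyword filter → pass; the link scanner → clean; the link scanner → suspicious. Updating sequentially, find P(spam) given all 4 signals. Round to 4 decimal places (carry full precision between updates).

After the link scanner='clean': P(spam) = 0.5·0.1500 / (0.5·0.1500 + 0.75·0.8500) ≈ 0.1053
After a keyword filter='pass': P(spam) = 0.2·0.1053 / (0.2·0.1053 + 0.25·0.8947) ≈ 0.0860
After the link scanner='clean': P(spam) = 0.5·0.0860 / (0.5·0.0860 + 0.75·0.9140) ≈ 0.0590
After the link scanner='suspicious': P(spam) = 0.5·0.0590 / (0.5·0.0590 + 0.25·0.9410) ≈ 0.1115

0.1115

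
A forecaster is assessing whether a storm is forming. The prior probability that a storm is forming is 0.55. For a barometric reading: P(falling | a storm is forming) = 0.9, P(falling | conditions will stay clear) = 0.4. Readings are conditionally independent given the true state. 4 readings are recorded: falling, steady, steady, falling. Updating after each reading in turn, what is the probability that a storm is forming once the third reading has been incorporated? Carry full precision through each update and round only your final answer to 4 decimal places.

0.0710

After 'falling': P(storm) = 0.9·0.5500 / (0.9·0.5500 + 0.4·0.4500) ≈ 0.7333
After 'steady': P(storm) = 0.1·0.7333 / (0.1·0.7333 + 0.6·0.2667) ≈ 0.3143
After 'steady': P(storm) = 0.1·0.3143 / (0.1·0.3143 + 0.6·0.6857) ≈ 0.0710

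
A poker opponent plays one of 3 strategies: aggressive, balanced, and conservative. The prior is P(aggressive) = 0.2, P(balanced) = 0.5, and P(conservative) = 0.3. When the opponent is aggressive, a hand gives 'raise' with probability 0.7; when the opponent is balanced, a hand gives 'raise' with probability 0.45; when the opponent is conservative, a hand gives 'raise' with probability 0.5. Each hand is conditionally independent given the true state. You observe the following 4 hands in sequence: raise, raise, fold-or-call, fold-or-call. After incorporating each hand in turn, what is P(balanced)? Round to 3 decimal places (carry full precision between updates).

0.526

After 'raise': normaliser = 0.7·0.2000 + 0.45·0.5000 + 0.5·0.3000; P(aggressive) ≈ 0.2718, P(balanced) ≈ 0.4369, P(conservative) ≈ 0.2913
After 'raise': normaliser = 0.7·0.2718 + 0.45·0.4369 + 0.5·0.2913; P(aggressive) ≈ 0.3573, P(balanced) ≈ 0.3692, P(conservative) ≈ 0.2735
After 'fold-or-call': normaliser = 0.3·0.3573 + 0.55·0.3692 + 0.5·0.2735; P(aggressive) ≈ 0.2398, P(balanced) ≈ 0.4543, P(conservative) ≈ 0.3059
After 'fold-or-call': normaliser = 0.3·0.2398 + 0.55·0.4543 + 0.5·0.3059; P(aggressive) ≈ 0.1516, P(balanced) ≈ 0.5263, P(conservative) ≈ 0.3222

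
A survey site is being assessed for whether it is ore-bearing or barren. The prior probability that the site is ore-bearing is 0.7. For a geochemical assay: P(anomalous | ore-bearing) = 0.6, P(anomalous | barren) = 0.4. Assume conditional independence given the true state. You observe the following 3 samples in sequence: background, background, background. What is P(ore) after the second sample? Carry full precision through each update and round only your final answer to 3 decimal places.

0.509

After 'background': P(ore) = 0.4·0.7000 / (0.4·0.7000 + 0.6·0.3000) ≈ 0.6087
After 'background': P(ore) = 0.4·0.6087 / (0.4·0.6087 + 0.6·0.3913) ≈ 0.5091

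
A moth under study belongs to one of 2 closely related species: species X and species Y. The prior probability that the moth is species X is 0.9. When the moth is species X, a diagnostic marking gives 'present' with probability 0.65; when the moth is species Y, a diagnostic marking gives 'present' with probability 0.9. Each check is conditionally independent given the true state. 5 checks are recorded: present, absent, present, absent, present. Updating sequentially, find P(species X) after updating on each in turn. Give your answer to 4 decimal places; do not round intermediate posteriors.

0.9765

After 'present': P(species X) = 0.65·0.9000 / (0.65·0.9000 + 0.9·0.1000) ≈ 0.8667
After 'absent': P(species X) = 0.35·0.8667 / (0.35·0.8667 + 0.1·0.1333) ≈ 0.9579
After 'present': P(species X) = 0.65·0.9579 / (0.65·0.9579 + 0.9·0.0421) ≈ 0.9426
After 'absent': P(species X) = 0.35·0.9426 / (0.35·0.9426 + 0.1·0.0574) ≈ 0.9829
After 'present': P(species X) = 0.65·0.9829 / (0.65·0.9829 + 0.9·0.0171) ≈ 0.9765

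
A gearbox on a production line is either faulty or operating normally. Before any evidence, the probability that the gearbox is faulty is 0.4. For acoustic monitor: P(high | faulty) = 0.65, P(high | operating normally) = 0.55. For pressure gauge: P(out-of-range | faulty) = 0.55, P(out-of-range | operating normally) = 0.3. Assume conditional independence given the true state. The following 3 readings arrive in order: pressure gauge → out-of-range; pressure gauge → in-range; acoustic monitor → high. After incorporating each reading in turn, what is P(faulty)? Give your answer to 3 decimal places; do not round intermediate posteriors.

0.481

Apply Bayes' rule sequentially, carrying P(faulty) forward.
After pressure gauge='out-of-range': P(faulty) = 0.55·0.4000 / (0.55·0.4000 + 0.3·0.6000) ≈ 0.5500
After pressure gauge='in-range': P(faulty) = 0.45·0.5500 / (0.45·0.5500 + 0.7·0.4500) ≈ 0.4400
After acoustic monitor='high': P(faulty) = 0.65·0.4400 / (0.65·0.4400 + 0.55·0.5600) ≈ 0.4815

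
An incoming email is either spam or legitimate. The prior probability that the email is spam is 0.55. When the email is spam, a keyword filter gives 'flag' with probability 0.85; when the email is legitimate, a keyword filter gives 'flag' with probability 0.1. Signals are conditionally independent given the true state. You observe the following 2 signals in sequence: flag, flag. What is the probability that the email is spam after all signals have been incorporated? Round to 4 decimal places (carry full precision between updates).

Each posterior becomes the prior for the next update.
After 'flag': P(spam) = 0.85·0.5500 / (0.85·0.5500 + 0.1·0.4500) ≈ 0.9122
After 'flag': P(spam) = 0.85·0.9122 / (0.85·0.9122 + 0.1·0.0878) ≈ 0.9888

0.9888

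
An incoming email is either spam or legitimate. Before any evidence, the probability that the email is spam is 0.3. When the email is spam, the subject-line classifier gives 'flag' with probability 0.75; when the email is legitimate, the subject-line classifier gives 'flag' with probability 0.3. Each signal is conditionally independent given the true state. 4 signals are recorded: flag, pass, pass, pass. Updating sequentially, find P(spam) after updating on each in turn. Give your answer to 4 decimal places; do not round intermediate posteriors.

Each posterior becomes the prior for the next update.
After 'flag': P(spam) = 0.75·0.3000 / (0.75·0.3000 + 0.3·0.7000) ≈ 0.5172
After 'pass': P(spam) = 0.25·0.5172 / (0.25·0.5172 + 0.7·0.4828) ≈ 0.2768
After 'pass': P(spam) = 0.25·0.2768 / (0.25·0.2768 + 0.7·0.7232) ≈ 0.1202
After 'pass': P(spam) = 0.25·0.1202 / (0.25·0.1202 + 0.7·0.8798) ≈ 0.0465

0.0465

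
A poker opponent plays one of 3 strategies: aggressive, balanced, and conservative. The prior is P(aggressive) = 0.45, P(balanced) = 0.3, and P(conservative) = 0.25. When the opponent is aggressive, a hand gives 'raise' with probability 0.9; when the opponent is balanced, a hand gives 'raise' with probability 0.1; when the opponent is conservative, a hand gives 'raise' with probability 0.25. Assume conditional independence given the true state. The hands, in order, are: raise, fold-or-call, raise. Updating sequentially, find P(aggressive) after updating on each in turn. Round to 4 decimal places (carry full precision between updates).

0.7165

Apply Bayes' rule sequentially, carrying P(aggressive) forward.
After 'raise': normaliser = 0.9·0.4500 + 0.1·0.3000 + 0.25·0.2500; P(aggressive) ≈ 0.8141, P(balanced) ≈ 0.0603, P(conservative) ≈ 0.1256
After 'fold-or-call': normaliser = 0.1·0.8141 + 0.9·0.0603 + 0.75·0.1256; P(aggressive) ≈ 0.3541, P(balanced) ≈ 0.2361, P(conservative) ≈ 0.4098
After 'raise': normaliser = 0.9·0.3541 + 0.1·0.2361 + 0.25·0.4098; P(aggressive) ≈ 0.7165, P(balanced) ≈ 0.0531, P(conservative) ≈ 0.2304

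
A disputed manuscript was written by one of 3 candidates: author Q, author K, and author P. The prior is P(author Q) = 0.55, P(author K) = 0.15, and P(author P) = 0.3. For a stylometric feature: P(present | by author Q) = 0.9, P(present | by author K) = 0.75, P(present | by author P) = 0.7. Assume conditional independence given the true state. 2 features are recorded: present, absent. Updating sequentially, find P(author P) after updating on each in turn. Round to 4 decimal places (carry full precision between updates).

0.4480

After 'present': normaliser = 0.9·0.5500 + 0.75·0.1500 + 0.7·0.3000; P(author Q) ≈ 0.6055, P(author K) ≈ 0.1376, P(author P) ≈ 0.2569
After 'absent': normaliser = 0.1·0.6055 + 0.25·0.1376 + 0.3·0.2569; P(author Q) ≈ 0.3520, P(author K) ≈ 0.2000, P(author P) ≈ 0.4480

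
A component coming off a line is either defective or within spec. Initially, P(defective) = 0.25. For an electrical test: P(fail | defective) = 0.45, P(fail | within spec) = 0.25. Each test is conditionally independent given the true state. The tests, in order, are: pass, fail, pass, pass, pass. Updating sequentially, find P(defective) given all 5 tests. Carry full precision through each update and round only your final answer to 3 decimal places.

After 'pass': P(defective) = 0.55·0.2500 / (0.55·0.2500 + 0.75·0.7500) ≈ 0.1964
After 'fail': P(defective) = 0.45·0.1964 / (0.45·0.1964 + 0.25·0.8036) ≈ 0.3056
After 'pass': P(defective) = 0.55·0.3056 / (0.55·0.3056 + 0.75·0.6944) ≈ 0.2440
After 'pass': P(defective) = 0.55·0.2440 / (0.55·0.2440 + 0.75·0.7560) ≈ 0.1913
After 'pass': P(defective) = 0.55·0.1913 / (0.55·0.1913 + 0.75·0.8087) ≈ 0.1479

0.148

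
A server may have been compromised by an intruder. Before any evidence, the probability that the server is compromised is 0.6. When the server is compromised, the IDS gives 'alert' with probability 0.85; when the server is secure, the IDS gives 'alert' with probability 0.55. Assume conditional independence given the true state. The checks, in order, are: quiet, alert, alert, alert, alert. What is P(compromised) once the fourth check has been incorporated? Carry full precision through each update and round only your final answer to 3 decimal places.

0.649

Apply Bayes' rule sequentially, carrying P(compromised) forward.
After 'quiet': P(compromised) = 0.15·0.6000 / (0.15·0.6000 + 0.45·0.4000) ≈ 0.3333
After 'alert': P(compromised) = 0.85·0.3333 / (0.85·0.3333 + 0.55·0.6667) ≈ 0.4359
After 'alert': P(compromised) = 0.85·0.4359 / (0.85·0.4359 + 0.55·0.5641) ≈ 0.5443
After 'alert': P(compromised) = 0.85·0.5443 / (0.85·0.5443 + 0.55·0.4557) ≈ 0.6486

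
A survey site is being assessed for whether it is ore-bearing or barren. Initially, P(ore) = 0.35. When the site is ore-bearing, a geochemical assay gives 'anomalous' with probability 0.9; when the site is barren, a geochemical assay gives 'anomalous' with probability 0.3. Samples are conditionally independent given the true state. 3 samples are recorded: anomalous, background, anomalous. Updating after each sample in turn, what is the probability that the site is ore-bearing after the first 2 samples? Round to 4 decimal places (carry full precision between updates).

After 'anomalous': P(ore) = 0.9·0.3500 / (0.9·0.3500 + 0.3·0.6500) ≈ 0.6176
After 'background': P(ore) = 0.1·0.6176 / (0.1·0.6176 + 0.7·0.3824) ≈ 0.1875

0.1875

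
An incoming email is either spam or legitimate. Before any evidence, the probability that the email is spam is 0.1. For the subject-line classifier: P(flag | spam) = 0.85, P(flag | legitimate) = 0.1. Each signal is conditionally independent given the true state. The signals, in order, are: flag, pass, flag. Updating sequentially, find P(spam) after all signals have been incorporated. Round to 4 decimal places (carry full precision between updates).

0.5723

Apply Bayes' rule sequentially, carrying P(spam) forward.
After 'flag': P(spam) = 0.85·0.1000 / (0.85·0.1000 + 0.1·0.9000) ≈ 0.4857
After 'pass': P(spam) = 0.15·0.4857 / (0.15·0.4857 + 0.9·0.5143) ≈ 0.1360
After 'flag': P(spam) = 0.85·0.1360 / (0.85·0.1360 + 0.1·0.8640) ≈ 0.5723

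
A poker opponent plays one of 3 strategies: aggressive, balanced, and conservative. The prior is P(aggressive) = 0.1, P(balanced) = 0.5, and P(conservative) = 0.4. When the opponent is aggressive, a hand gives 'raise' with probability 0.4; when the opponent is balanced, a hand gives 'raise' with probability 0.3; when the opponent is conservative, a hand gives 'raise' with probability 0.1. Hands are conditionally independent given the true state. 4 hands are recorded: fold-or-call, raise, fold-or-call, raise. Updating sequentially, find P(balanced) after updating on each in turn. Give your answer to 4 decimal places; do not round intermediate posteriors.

0.7101

After 'fold-or-call': normaliser = 0.6·0.1000 + 0.7·0.5000 + 0.9·0.4000; P(aggressive) ≈ 0.0779, P(balanced) ≈ 0.4545, P(conservative) ≈ 0.4675
After 'raise': normaliser = 0.4·0.0779 + 0.3·0.4545 + 0.1·0.4675; P(aggressive) ≈ 0.1455, P(balanced) ≈ 0.6364, P(conservative) ≈ 0.2182
After 'fold-or-call': normaliser = 0.6·0.1455 + 0.7·0.6364 + 0.9·0.2182; P(aggressive) ≈ 0.1197, P(balanced) ≈ 0.6110, P(conservative) ≈ 0.2693
After 'raise': normaliser = 0.4·0.1197 + 0.3·0.6110 + 0.1·0.2693; P(aggressive) ≈ 0.1855, P(balanced) ≈ 0.7101, P(conservative) ≈ 0.1043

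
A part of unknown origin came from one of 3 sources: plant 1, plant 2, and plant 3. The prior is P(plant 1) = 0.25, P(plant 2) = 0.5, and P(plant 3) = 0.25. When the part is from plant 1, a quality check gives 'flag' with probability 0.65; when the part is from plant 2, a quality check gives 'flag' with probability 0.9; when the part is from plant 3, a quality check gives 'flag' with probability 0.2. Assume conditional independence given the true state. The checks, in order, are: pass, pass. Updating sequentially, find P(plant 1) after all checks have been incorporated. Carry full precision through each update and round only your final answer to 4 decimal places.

After 'pass': normaliser = 0.35·0.2500 + 0.1·0.5000 + 0.8·0.2500; P(plant 1) ≈ 0.2593, P(plant 2) ≈ 0.1481, P(plant 3) ≈ 0.5926
After 'pass': normaliser = 0.35·0.2593 + 0.1·0.1481 + 0.8·0.5926; P(plant 1) ≈ 0.1565, P(plant 2) ≈ 0.0256, P(plant 3) ≈ 0.8179

0.1565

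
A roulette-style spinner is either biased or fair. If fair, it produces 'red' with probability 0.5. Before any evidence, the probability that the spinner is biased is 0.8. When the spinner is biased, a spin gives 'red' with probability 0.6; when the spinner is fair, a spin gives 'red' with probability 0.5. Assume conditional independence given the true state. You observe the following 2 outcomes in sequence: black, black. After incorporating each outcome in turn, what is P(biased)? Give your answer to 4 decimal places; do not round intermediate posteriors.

After 'black': P(biased) = 0.4·0.8000 / (0.4·0.8000 + 0.5·0.2000) ≈ 0.7619
After 'black': P(biased) = 0.4·0.7619 / (0.4·0.7619 + 0.5·0.2381) ≈ 0.7191

0.7191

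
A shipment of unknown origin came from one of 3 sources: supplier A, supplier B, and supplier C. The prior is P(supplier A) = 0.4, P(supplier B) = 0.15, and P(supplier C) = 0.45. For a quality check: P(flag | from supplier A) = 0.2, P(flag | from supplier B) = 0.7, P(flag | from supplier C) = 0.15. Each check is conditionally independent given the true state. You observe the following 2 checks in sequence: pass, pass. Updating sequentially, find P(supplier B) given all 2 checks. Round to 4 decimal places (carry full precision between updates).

0.0227

Each posterior becomes the prior for the next update.
After 'pass': normaliser = 0.8·0.4000 + 0.3·0.1500 + 0.85·0.4500; P(supplier A) ≈ 0.4281, P(supplier B) ≈ 0.0602, P(supplier C) ≈ 0.5117
After 'pass': normaliser = 0.8·0.4281 + 0.3·0.0602 + 0.85·0.5117; P(supplier A) ≈ 0.4305, P(supplier B) ≈ 0.0227, P(supplier C) ≈ 0.5468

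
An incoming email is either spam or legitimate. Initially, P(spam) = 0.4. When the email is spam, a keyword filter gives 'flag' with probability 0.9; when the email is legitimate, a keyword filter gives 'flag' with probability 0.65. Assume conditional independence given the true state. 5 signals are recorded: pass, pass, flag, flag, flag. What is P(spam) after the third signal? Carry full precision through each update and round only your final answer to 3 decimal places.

After 'pass': P(spam) = 0.1·0.4000 / (0.1·0.4000 + 0.35·0.6000) ≈ 0.1600
After 'pass': P(spam) = 0.1·0.1600 / (0.1·0.1600 + 0.35·0.8400) ≈ 0.0516
After 'flag': P(spam) = 0.9·0.0516 / (0.9·0.0516 + 0.65·0.9484) ≈ 0.0701

0.070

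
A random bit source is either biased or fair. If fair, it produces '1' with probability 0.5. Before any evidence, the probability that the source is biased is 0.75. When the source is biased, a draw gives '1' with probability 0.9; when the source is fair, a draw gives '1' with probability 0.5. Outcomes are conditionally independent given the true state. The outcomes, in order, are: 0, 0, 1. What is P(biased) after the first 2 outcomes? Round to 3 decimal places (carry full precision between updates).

After '0': P(biased) = 0.1·0.7500 / (0.1·0.7500 + 0.5·0.2500) ≈ 0.3750
After '0': P(biased) = 0.1·0.3750 / (0.1·0.3750 + 0.5·0.6250) ≈ 0.1071

0.107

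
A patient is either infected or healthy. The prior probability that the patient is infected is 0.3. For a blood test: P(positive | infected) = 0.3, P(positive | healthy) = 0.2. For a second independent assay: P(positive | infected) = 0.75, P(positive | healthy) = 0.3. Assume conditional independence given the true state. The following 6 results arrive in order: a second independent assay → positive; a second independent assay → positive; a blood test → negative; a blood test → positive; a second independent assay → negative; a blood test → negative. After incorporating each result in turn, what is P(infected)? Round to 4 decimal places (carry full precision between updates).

After a second independent assay='positive': P(infected) = 0.75·0.3000 / (0.75·0.3000 + 0.3·0.7000) ≈ 0.5172
After a second independent assay='positive': P(infected) = 0.75·0.5172 / (0.75·0.5172 + 0.3·0.4828) ≈ 0.7282
After a blood test='negative': P(infected) = 0.7·0.7282 / (0.7·0.7282 + 0.8·0.2718) ≈ 0.7009
After a blood test='positive': P(infected) = 0.3·0.7009 / (0.3·0.7009 + 0.2·0.2991) ≈ 0.7785
After a second independent assay='negative': P(infected) = 0.25·0.7785 / (0.25·0.7785 + 0.7·0.2215) ≈ 0.5567
After a blood test='negative': P(infected) = 0.7·0.5567 / (0.7·0.5567 + 0.8·0.4433) ≈ 0.5235

0.5235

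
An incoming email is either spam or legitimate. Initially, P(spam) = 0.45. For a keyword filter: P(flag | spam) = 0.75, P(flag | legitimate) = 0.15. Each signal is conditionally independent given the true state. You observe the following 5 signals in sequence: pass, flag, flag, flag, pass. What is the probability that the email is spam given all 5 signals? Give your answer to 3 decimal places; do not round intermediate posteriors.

After 'pass': P(spam) = 0.25·0.4500 / (0.25·0.4500 + 0.85·0.5500) ≈ 0.1940
After 'flag': P(spam) = 0.75·0.1940 / (0.75·0.1940 + 0.15·0.8060) ≈ 0.5461
After 'flag': P(spam) = 0.75·0.5461 / (0.75·0.5461 + 0.15·0.4539) ≈ 0.8575
After 'flag': P(spam) = 0.75·0.8575 / (0.75·0.8575 + 0.15·0.1425) ≈ 0.9678
After 'pass': P(spam) = 0.25·0.9678 / (0.25·0.9678 + 0.85·0.0322) ≈ 0.8984

0.898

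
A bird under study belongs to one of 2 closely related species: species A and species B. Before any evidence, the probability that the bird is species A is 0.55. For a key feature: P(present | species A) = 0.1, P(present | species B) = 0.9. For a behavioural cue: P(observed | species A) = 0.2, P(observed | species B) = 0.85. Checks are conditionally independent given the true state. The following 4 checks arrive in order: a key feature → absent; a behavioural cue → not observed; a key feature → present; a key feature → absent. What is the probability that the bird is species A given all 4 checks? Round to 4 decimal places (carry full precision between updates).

0.9832

Apply Bayes' rule sequentially, carrying P(species A) forward.
After a key feature='absent': P(species A) = 0.9·0.5500 / (0.9·0.5500 + 0.1·0.4500) ≈ 0.9167
After a behavioural cue='not observed': P(species A) = 0.8·0.9167 / (0.8·0.9167 + 0.15·0.0833) ≈ 0.9832
After a key feature='present': P(species A) = 0.1·0.9832 / (0.1·0.9832 + 0.9·0.0168) ≈ 0.8670
After a key feature='absent': P(species A) = 0.9·0.8670 / (0.9·0.8670 + 0.1·0.1330) ≈ 0.9832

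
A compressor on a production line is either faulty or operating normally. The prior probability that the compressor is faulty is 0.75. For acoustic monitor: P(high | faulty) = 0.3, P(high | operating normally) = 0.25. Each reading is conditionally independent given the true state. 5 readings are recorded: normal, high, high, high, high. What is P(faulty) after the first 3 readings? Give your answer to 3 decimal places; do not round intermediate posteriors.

0.801

Apply Bayes' rule sequentially, carrying P(faulty) forward.
After 'normal': P(faulty) = 0.7·0.7500 / (0.7·0.7500 + 0.75·0.2500) ≈ 0.7368
After 'high': P(faulty) = 0.3·0.7368 / (0.3·0.7368 + 0.25·0.2632) ≈ 0.7706
After 'high': P(faulty) = 0.3·0.7706 / (0.3·0.7706 + 0.25·0.2294) ≈ 0.8013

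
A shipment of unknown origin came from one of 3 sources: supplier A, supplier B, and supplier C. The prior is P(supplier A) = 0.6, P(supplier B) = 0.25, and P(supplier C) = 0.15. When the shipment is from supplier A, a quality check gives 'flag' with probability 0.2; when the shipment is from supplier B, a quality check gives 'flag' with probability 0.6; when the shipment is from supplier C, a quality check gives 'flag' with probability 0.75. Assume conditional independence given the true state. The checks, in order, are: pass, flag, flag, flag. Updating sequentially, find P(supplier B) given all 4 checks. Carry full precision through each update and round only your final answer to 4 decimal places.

After 'pass': normaliser = 0.8·0.6000 + 0.4·0.2500 + 0.25·0.1500; P(supplier A) ≈ 0.7773, P(supplier B) ≈ 0.1619, P(supplier C) ≈ 0.0607
After 'flag': normaliser = 0.2·0.7773 + 0.6·0.1619 + 0.75·0.0607; P(supplier A) ≈ 0.5214, P(supplier B) ≈ 0.3259, P(supplier C) ≈ 0.1527
After 'flag': normaliser = 0.2·0.5214 + 0.6·0.3259 + 0.75·0.1527; P(supplier A) ≈ 0.2517, P(supplier B) ≈ 0.4719, P(supplier C) ≈ 0.2765
After 'flag': normaliser = 0.2·0.2517 + 0.6·0.4719 + 0.75·0.2765; P(supplier A) ≈ 0.0931, P(supplier B) ≈ 0.5235, P(supplier C) ≈ 0.3834

0.5235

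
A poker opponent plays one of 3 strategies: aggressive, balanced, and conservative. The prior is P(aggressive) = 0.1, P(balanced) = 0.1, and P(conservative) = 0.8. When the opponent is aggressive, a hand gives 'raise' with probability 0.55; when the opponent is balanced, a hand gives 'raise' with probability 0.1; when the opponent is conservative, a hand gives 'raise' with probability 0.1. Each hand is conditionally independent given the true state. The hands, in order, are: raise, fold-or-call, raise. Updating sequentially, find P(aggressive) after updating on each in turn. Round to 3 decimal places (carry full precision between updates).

0.627

Apply Bayes' rule sequentially, carrying P(aggressive) forward.
After 'raise': normaliser = 0.55·0.1000 + 0.1·0.1000 + 0.1·0.8000; P(aggressive) ≈ 0.3793, P(balanced) ≈ 0.0690, P(conservative) ≈ 0.5517
After 'fold-or-call': normaliser = 0.45·0.3793 + 0.9·0.0690 + 0.9·0.5517; P(aggressive) ≈ 0.2340, P(balanced) ≈ 0.0851, P(conservative) ≈ 0.6809
After 'raise': normaliser = 0.55·0.2340 + 0.1·0.0851 + 0.1·0.6809; P(aggressive) ≈ 0.6269, P(balanced) ≈ 0.0415, P(conservative) ≈ 0.3316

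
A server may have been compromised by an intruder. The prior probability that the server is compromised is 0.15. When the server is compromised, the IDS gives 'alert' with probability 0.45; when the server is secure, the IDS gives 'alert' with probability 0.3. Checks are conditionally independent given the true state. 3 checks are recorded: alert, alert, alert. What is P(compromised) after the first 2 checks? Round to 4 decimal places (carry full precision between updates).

0.2842

Apply Bayes' rule sequentially, carrying P(compromised) forward.
After 'alert': P(compromised) = 0.45·0.1500 / (0.45·0.1500 + 0.3·0.8500) ≈ 0.2093
After 'alert': P(compromised) = 0.45·0.2093 / (0.45·0.2093 + 0.3·0.7907) ≈ 0.2842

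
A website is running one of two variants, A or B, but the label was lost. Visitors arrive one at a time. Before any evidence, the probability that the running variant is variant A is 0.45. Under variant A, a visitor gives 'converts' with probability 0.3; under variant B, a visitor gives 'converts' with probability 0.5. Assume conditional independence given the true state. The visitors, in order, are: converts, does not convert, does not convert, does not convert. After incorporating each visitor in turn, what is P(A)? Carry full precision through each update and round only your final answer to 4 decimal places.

0.5739

After 'converts': P(A) = 0.3·0.4500 / (0.3·0.4500 + 0.5·0.5500) ≈ 0.3293
After 'does not convert': P(A) = 0.7·0.3293 / (0.7·0.3293 + 0.5·0.6707) ≈ 0.4073
After 'does not convert': P(A) = 0.7·0.4073 / (0.7·0.4073 + 0.5·0.5927) ≈ 0.4904
After 'does not convert': P(A) = 0.7·0.4904 / (0.7·0.4904 + 0.5·0.5096) ≈ 0.5739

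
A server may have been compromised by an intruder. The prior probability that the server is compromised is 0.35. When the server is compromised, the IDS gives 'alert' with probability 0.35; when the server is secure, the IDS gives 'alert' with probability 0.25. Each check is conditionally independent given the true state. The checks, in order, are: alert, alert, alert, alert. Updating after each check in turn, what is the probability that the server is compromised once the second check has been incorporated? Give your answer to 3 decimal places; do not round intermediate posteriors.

Each posterior becomes the prior for the next update.
After 'alert': P(compromised) = 0.35·0.3500 / (0.35·0.3500 + 0.25·0.6500) ≈ 0.4298
After 'alert': P(compromised) = 0.35·0.4298 / (0.35·0.4298 + 0.25·0.5702) ≈ 0.5135

0.513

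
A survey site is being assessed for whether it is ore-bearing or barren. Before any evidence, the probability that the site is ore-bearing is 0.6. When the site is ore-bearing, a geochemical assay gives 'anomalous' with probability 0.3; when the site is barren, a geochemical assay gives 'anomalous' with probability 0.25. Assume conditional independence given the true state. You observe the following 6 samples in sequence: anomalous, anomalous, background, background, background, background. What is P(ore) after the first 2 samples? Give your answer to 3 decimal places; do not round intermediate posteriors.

Apply Bayes' rule sequentially, carrying P(ore) forward.
After 'anomalous': P(ore) = 0.3·0.6000 / (0.3·0.6000 + 0.25·0.4000) ≈ 0.6429
After 'anomalous': P(ore) = 0.3·0.6429 / (0.3·0.6429 + 0.25·0.3571) ≈ 0.6835

0.684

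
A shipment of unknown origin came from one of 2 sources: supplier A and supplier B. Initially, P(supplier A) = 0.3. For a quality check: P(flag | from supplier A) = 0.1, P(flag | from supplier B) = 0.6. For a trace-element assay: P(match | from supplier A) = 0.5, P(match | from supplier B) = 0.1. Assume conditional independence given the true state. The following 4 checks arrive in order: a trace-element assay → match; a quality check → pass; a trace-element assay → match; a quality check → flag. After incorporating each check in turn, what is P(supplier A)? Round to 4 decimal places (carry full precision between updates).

Each posterior becomes the prior for the next update.
After a trace-element assay='match': P(supplier A) = 0.5·0.3000 / (0.5·0.3000 + 0.1·0.7000) ≈ 0.6818
After a quality check='pass': P(supplier A) = 0.9·0.6818 / (0.9·0.6818 + 0.4·0.3182) ≈ 0.8282
After a trace-element assay='match': P(supplier A) = 0.5·0.8282 / (0.5·0.8282 + 0.1·0.1718) ≈ 0.9602
After a quality check='flag': P(supplier A) = 0.1·0.9602 / (0.1·0.9602 + 0.6·0.0398) ≈ 0.8007

0.8007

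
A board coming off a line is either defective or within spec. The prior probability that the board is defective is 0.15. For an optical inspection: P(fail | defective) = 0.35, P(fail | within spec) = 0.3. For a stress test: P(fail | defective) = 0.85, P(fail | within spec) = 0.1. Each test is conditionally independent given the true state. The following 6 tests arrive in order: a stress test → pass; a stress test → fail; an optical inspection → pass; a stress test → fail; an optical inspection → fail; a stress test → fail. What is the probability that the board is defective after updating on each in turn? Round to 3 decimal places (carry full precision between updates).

0.951

Apply Bayes' rule sequentially, carrying P(defective) forward.
After a stress test='pass': P(defective) = 0.15·0.1500 / (0.15·0.1500 + 0.9·0.8500) ≈ 0.0286
After a stress test='fail': P(defective) = 0.85·0.0286 / (0.85·0.0286 + 0.1·0.9714) ≈ 0.2000
After an optical inspection='pass': P(defective) = 0.65·0.2000 / (0.65·0.2000 + 0.7·0.8000) ≈ 0.1884
After a stress test='fail': P(defective) = 0.85·0.1884 / (0.85·0.1884 + 0.1·0.8116) ≈ 0.6637
After an optical inspection='fail': P(defective) = 0.35·0.6637 / (0.35·0.6637 + 0.3·0.3363) ≈ 0.6972
After a stress test='fail': P(defective) = 0.85·0.6972 / (0.85·0.6972 + 0.1·0.3028) ≈ 0.9514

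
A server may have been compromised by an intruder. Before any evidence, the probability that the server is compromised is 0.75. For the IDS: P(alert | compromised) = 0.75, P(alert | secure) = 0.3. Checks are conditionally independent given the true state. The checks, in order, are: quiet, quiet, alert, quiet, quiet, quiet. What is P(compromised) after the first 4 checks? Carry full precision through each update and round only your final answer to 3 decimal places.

After 'quiet': P(compromised) = 0.25·0.7500 / (0.25·0.7500 + 0.7·0.2500) ≈ 0.5172
After 'quiet': P(compromised) = 0.25·0.5172 / (0.25·0.5172 + 0.7·0.4828) ≈ 0.2768
After 'alert': P(compromised) = 0.75·0.2768 / (0.75·0.2768 + 0.3·0.7232) ≈ 0.4889
After 'quiet': P(compromised) = 0.25·0.4889 / (0.25·0.4889 + 0.7·0.5111) ≈ 0.2547

0.255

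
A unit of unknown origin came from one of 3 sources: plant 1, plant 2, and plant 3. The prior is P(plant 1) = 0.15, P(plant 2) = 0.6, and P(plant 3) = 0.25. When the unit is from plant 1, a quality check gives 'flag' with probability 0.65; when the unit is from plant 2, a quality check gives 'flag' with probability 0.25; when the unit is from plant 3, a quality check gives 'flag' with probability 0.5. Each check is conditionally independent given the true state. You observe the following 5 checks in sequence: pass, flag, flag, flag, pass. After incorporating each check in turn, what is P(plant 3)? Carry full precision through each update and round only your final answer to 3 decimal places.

After 'pass': normaliser = 0.35·0.1500 + 0.75·0.6000 + 0.5·0.2500; P(plant 1) ≈ 0.0837, P(plant 2) ≈ 0.7171, P(plant 3) ≈ 0.1992
After 'flag': normaliser = 0.65·0.0837 + 0.25·0.7171 + 0.5·0.1992; P(plant 1) ≈ 0.1632, P(plant 2) ≈ 0.5380, P(plant 3) ≈ 0.2989
After 'flag': normaliser = 0.65·0.1632 + 0.25·0.5380 + 0.5·0.2989; P(plant 1) ≈ 0.2720, P(plant 2) ≈ 0.3449, P(plant 3) ≈ 0.3832
After 'flag': normaliser = 0.65·0.2720 + 0.25·0.3449 + 0.5·0.3832; P(plant 1) ≈ 0.3889, P(plant 2) ≈ 0.1897, P(plant 3) ≈ 0.4215
After 'pass': normaliser = 0.35·0.3889 + 0.75·0.1897 + 0.5·0.4215; P(plant 1) ≈ 0.2783, P(plant 2) ≈ 0.2908, P(plant 3) ≈ 0.4309

0.431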